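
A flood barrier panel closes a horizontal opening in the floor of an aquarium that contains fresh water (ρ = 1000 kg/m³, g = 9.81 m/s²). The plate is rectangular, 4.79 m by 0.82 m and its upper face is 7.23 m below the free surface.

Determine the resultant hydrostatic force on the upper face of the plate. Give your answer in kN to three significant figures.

F ≈ 279 kN

γ = ρg = 1000 × 9.81 = 9810 N/m³ = 9.81 kN/m³.
The plate is horizontal, so pressure is uniform at p = γ·h = 9.81 × 7.23 = 70.9263 kN/m².
A = 4.79 × 0.82 = 3.9278 m².
F = p·A = 70.9263 × 3.9278 = 278.584 kN.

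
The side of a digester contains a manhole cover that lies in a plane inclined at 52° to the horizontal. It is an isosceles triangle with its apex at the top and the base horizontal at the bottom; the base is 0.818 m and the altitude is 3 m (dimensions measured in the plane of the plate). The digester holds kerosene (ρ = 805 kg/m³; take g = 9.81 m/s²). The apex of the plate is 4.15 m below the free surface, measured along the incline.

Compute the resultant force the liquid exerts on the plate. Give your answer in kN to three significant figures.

F ≈ 47.0 kN

γ = ρg = 805 × 9.81 / 1000 = 7.89705 kN/m³.
Let θ = 52° be the plate's angle to the horizontal; measure y along the incline from where the plane meets the free surface. Vertical depth h = y·sinθ with sinθ = 0.788011.
With the apex up, the centroid sits 2h/3 = 2 × 3/3 = 2 m below the apex, so y_c = 4.15 + 2 = 6.15 m and h_c = 6.15 × 0.788011 = 4.84627 m.
A = ½ × 0.818 × 3 = 1.227 m².
Resultant F = γ·h_c·A = 7.89705 × 4.84627 × 1.227 = 46.9588 kN.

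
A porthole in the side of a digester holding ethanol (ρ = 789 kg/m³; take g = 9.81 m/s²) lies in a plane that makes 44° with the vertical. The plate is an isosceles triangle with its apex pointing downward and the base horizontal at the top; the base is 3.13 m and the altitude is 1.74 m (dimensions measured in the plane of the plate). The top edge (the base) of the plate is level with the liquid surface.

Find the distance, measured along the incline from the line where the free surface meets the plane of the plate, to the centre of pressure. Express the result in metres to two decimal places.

γ = ρg = 789 × 9.81 / 1000 = 7.74009 kN/m³.
The plate makes 44° with the vertical, i.e. θ = 90° − 44° = 46° to the horizontal. Measuring y along the incline from the free-surface line, vertical depth h = y·sinθ with sinθ = 0.719340.
With the apex down, the centroid sits h/3 = 1.74/3 = 0.58 m below the base (the top edge), so y_c = 0.58 m and h_c = 0.58 × 0.719340 = 0.417217 m.
A = ½ × 3.13 × 1.74 = 2.7231 m².
Resultant F = γ·h_c·A = 7.74009 × 0.417217 × 2.7231 = 8.7937 kN.
I_c = b·h³/36 = 3.13 × 1.74³/36 = 0.458025 m⁴.
Centre of pressure: y_p = y_c + I_c/(y_c·A) = 0.58 + 0.458025/(0.58 × 2.7231) = 0.58 + 0.29 = 0.87 m along the plane.

y_p = 0.87 m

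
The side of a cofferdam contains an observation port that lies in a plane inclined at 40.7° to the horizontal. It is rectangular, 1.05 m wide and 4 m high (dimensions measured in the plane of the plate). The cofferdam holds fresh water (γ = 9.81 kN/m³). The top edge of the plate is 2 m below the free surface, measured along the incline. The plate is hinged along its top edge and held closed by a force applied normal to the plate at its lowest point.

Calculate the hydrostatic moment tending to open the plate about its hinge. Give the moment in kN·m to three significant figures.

γ = 9.81 kN/m³.
Let θ = 40.7° be the plate's angle to the horizontal; measure y along the incline from where the plane meets the free surface. Vertical depth h = y·sinθ with sinθ = 0.652098.
The centroid lies 4/2 = 2 m below the top edge, so y_c = 2 + 2 = 4 m and h_c = 4 × 0.652098 = 2.60839 m.
A = 1.05 × 4 = 4.2 m².
Resultant F = γ·h_c·A = 9.81 × 2.60839 × 4.2 = 107.471 kN.
I_c = b·h³/12 = 1.05 × 4³/12 = 5.6 m⁴.
Centre of pressure: y_p = y_c + I_c/(y_c·A) = 4 + 5.6/(4 × 4.2) = 4 + 0.333333 = 4.33333 m along the plane.
The resultant acts 2 + 0.333333 = 2.33333 m (along the plate) below the hinge at the top edge, so the moment about the hinge is M = F × 2.33333 = 107.471 × 2.33333 = 250.765 kN·m.

M ≈ 251 kN·m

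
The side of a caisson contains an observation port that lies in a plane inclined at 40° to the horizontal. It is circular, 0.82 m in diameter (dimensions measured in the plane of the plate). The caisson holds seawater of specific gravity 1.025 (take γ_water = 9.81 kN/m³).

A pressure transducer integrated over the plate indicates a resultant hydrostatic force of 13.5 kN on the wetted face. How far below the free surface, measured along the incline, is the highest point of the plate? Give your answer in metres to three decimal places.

y_top ≈ 3.545 m

γ = 1.025 × 9.81 = 10.05525 kN/m³.
A = π(0.41)² = 0.528102 m².
From F = γ·h_c·A, the centroid depth is h_c = 13.5/(10.05525 × 0.528102) = 2.54228 m.
Let θ = 40° be the plate's angle to the horizontal; measure y along the incline from where the plane meets the free surface. Vertical depth h = y·sinθ with sinθ = 0.642788.
Along the incline, y_c = h_c/sinθ = 2.54228/0.642788 = 3.95508 m.
The centroid is at the centre, 0.41 m below the top of the plate, so the highest point sits at y_top = 3.95508 − 0.41 = 3.54508 m along the incline.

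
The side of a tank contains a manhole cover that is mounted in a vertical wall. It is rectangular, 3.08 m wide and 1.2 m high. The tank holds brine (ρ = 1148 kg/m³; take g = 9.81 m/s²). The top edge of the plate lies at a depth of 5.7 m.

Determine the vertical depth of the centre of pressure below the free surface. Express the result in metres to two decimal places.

γ = ρg = 1148 × 9.81 / 1000 = 11.26188 kN/m³.
The centroid lies 1.2/2 = 0.6 m below the top edge, so the centroid depth is h_c = 5.7 + 0.6 = 6.3 m.
A = 3.08 × 1.2 = 3.696 m².
Resultant F = γ·h_c·A = 11.26188 × 6.3 × 3.696 = 262.231 kN.
I_c = b·h³/12 = 3.08 × 1.2³/12 = 0.44352 m⁴.
Centre of pressure: y_p = y_c + I_c/(y_c·A) = 6.3 + 0.44352/(6.3 × 3.696) = 6.3 + 0.0190476 = 6.31905 m along the plane.

h_p = 6.32 m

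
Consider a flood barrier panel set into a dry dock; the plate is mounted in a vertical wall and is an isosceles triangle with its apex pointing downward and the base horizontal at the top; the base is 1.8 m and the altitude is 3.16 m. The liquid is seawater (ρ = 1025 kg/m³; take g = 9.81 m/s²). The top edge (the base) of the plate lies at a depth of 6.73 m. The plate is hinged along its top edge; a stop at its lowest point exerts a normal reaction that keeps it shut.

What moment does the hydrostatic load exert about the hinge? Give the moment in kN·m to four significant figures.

M ≈ 250.3 kN·m

γ = ρg = 1025 × 9.81 / 1000 = 10.05525 kN/m³.
With the apex down, the centroid sits h/3 = 3.16/3 = 1.05333 m below the base (the top edge), so the centroid depth is h_c = 6.73 + 1.05333 = 7.78333 m.
A = ½ × 1.8 × 3.16 = 2.844 m².
Resultant F = γ·h_c·A = 10.05525 × 7.78333 × 2.844 = 222.581 kN.
I_c = b·h³/36 = 1.8 × 3.16³/36 = 1.57772 m⁴.
Centre of pressure: y_p = y_c + I_c/(y_c·A) = 7.78333 + 1.57772/(7.78333 × 2.844) = 7.78333 + 0.0712746 = 7.8546 m along the plane.
The resultant acts 1.05333 + 0.0712746 = 1.1246 m (along the plate) below the hinge at the top edge, so the moment about the hinge is M = F × 1.1246 = 222.581 × 1.1246 = 250.315 kN·m.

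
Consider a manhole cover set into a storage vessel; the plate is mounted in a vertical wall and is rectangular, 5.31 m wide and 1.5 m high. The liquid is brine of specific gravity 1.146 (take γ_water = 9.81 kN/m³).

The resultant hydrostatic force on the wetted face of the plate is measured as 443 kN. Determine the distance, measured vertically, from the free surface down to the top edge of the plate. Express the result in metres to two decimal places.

γ = 1.146 × 9.81 = 11.24226 kN/m³.
A = 5.31 × 1.5 = 7.965 m².
From F = γ·h_c·A, the centroid depth is h_c = 443/(11.24226 × 7.965) = 4.94726 m.
The centroid lies 1.5/2 = 0.75 m below the top edge, so the top edge sits at h_top = 4.94726 − 0.75 = 4.19726 m below the surface.

d_top ≈ 4.20 m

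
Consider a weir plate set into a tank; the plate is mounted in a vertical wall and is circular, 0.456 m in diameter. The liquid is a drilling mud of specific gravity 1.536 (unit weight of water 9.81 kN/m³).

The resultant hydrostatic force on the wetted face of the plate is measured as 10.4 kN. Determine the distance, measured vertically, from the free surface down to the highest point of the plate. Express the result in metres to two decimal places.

γ = 1.536 × 9.81 = 15.06816 kN/m³.
A = π(0.228)² = 0.163313 m².
From F = γ·h_c·A, the centroid depth is h_c = 10.4/(15.06816 × 0.163313) = 4.22622 m.
The centroid is at the centre, 0.228 m below the top of the plate, so the highest point sits at h_top = 4.22622 − 0.228 = 3.99822 m below the surface.

d_top ≈ 4.00 m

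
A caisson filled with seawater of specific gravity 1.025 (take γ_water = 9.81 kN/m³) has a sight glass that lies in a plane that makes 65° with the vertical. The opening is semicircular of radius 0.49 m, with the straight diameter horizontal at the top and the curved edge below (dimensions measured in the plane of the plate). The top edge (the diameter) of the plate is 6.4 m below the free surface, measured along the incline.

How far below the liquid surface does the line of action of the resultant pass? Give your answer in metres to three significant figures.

h_p = 2.79 m

γ = 1.025 × 9.81 = 10.05525 kN/m³.
The plate makes 65° with the vertical, i.e. θ = 90° − 65° = 25° to the horizontal. Measuring y along the incline from the free-surface line, vertical depth h = y·sinθ with sinθ = 0.422618.
The centroid of a semicircle lies 4r/(3π) = 0.207962 m from the diameter, here below the top edge, so y_c = 6.4 + 0.207962 = 6.60796 m and h_c = 6.60796 × 0.422618 = 2.79264 m.
A = πr²/2 = π × 0.49²/2 = 0.377148 m².
Resultant F = γ·h_c·A = 10.05525 × 2.79264 × 0.377148 = 10.5906 kN.
I_c = (π/8 − 8/(9π))·r⁴ = 0.109757 × 0.49⁴ = 0.00632727 m⁴.
Centre of pressure: y_p = y_c + I_c/(y_c·A) = 6.60796 + 0.00632727/(6.60796 × 0.377148) = 6.60796 + 0.00253885 = 6.6105 m along the plane.
Vertically, h_p = y_p·sinθ = 6.6105 × 0.422618 = 2.79372 m.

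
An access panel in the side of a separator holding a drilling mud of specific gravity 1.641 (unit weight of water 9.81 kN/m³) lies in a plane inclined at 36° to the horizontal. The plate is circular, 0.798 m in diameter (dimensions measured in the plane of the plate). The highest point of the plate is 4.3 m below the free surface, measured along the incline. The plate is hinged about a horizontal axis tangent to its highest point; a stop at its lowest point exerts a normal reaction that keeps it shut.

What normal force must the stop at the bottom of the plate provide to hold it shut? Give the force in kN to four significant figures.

P ≈ 11.36 kN

γ = 1.641 × 9.81 = 16.09821 kN/m³.
Let θ = 36° be the plate's angle to the horizontal; measure y along the incline from where the plane meets the free surface. Vertical depth h = y·sinθ with sinθ = 0.587785.
The centroid is at the centre, 0.399 m below the top of the plate, so y_c = 4.3 + 0.399 = 4.699 m and h_c = 4.699 × 0.587785 = 2.762 m.
A = π(0.399)² = 0.500145 m².
Resultant F = γ·h_c·A = 16.09821 × 2.762 × 0.500145 = 22.2381 kN.
I_c = πr⁴/4 = π × 0.399⁴/4 = 0.0199059 m⁴.
Centre of pressure: y_p = y_c + I_c/(y_c·A) = 4.699 + 0.0199059/(4.699 × 0.500145) = 4.699 + 0.00846994 = 4.70747 m along the plane.
The resultant acts 0.399 + 0.00846994 = 0.40747 m (along the plate) below the hinge at the top edge, so the moment about the hinge is M = F × 0.40747 = 22.2381 × 0.40747 = 9.06136 kN·m.
A normal force at the bottom, 0.798 m from the hinge, must supply this moment: P = 9.06136/0.798 = 11.3551 kN.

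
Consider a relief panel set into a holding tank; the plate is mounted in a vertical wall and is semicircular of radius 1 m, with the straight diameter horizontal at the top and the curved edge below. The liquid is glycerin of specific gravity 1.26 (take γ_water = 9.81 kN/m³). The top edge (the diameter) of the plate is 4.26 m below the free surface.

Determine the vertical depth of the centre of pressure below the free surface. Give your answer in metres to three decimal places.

γ = 1.26 × 9.81 = 12.3606 kN/m³.
The centroid of a semicircle lies 4r/(3π) = 0.424413 m from the diameter, here below the top edge, so the centroid depth is h_c = 4.26 + 0.424413 = 4.68441 m.
A = πr²/2 = π × 1²/2 = 1.5708 m².
Resultant F = γ·h_c·A = 12.3606 × 4.68441 × 1.5708 = 90.9526 kN.
I_c = (π/8 − 8/(9π))·r⁴ = 0.109757 × 1⁴ = 0.109757 m⁴.
Centre of pressure: y_p = y_c + I_c/(y_c·A) = 4.68441 + 0.109757/(4.68441 × 1.5708) = 4.68441 + 0.0149161 = 4.69933 m along the plane.

h_p = 4.699 m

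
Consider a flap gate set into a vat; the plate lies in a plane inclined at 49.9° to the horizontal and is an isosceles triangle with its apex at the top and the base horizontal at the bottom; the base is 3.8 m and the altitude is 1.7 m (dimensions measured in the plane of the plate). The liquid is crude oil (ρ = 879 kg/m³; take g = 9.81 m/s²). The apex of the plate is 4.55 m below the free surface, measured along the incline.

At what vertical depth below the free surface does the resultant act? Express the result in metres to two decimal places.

h_p = 4.37 m

γ = ρg = 879 × 9.81 / 1000 = 8.62299 kN/m³.
Let θ = 49.9° be the plate's angle to the horizontal; measure y along the incline from where the plane meets the free surface. Vertical depth h = y·sinθ with sinθ = 0.764921.
With the apex up, the centroid sits 2h/3 = 2 × 1.7/3 = 1.13333 m below the apex, so y_c = 4.55 + 1.13333 = 5.68333 m and h_c = 5.68333 × 0.764921 = 4.3473 m.
A = ½ × 3.8 × 1.7 = 3.23 m².
Resultant F = γ·h_c·A = 8.62299 × 4.3473 × 3.23 = 121.082 kN.
I_c = b·h³/36 = 3.8 × 1.7³/36 = 0.518594 m⁴.
Centre of pressure: y_p = y_c + I_c/(y_c·A) = 5.68333 + 0.518594/(5.68333 × 3.23) = 5.68333 + 0.0282502 = 5.71158 m along the plane.
Vertically, h_p = y_p·sinθ = 5.71158 × 0.764921 = 4.36891 m.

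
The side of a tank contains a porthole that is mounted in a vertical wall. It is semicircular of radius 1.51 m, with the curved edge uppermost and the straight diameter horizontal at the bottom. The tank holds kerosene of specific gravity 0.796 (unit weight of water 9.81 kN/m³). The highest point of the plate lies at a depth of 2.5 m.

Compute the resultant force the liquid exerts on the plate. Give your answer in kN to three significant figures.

F ≈ 94.2 kN

γ = 0.796 × 9.81 = 7.80876 kN/m³.
The centroid lies 4r/(3π) = 0.640864 m above the diameter, so r − 4r/(3π) = 1.51 − 0.640864 = 0.869136 m below the topmost point, so the centroid depth is h_c = 2.5 + 0.869136 = 3.36914 m.
A = πr²/2 = π × 1.51²/2 = 3.58157 m².
Resultant F = γ·h_c·A = 7.80876 × 3.36914 × 3.58157 = 94.2268 kN.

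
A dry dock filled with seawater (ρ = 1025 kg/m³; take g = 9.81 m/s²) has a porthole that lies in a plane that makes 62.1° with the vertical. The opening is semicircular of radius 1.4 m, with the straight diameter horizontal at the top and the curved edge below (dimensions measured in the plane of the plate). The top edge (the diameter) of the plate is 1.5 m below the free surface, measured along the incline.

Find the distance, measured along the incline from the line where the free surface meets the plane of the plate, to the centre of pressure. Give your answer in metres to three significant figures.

y_p = 2.16 m

γ = ρg = 1025 × 9.81 / 1000 = 10.05525 kN/m³.
The plate makes 62.1° with the vertical, i.e. θ = 90° − 62.1° = 27.9° to the horizontal. Measuring y along the incline from the free-surface line, vertical depth h = y·sinθ with sinθ = 0.467930.
The centroid of a semicircle lies 4r/(3π) = 0.594178 m from the diameter, here below the top edge, so y_c = 1.5 + 0.594178 = 2.09418 m and h_c = 2.09418 × 0.467930 = 0.97993 m.
A = πr²/2 = π × 1.4²/2 = 3.07876 m².
Resultant F = γ·h_c·A = 10.05525 × 0.97993 × 3.07876 = 30.3364 kN.
I_c = (π/8 − 8/(9π))·r⁴ = 0.109757 × 1.4⁴ = 0.421642 m⁴.
Centre of pressure: y_p = y_c + I_c/(y_c·A) = 2.09418 + 0.421642/(2.09418 × 3.07876) = 2.09418 + 0.0653964 = 2.15958 m along the plane.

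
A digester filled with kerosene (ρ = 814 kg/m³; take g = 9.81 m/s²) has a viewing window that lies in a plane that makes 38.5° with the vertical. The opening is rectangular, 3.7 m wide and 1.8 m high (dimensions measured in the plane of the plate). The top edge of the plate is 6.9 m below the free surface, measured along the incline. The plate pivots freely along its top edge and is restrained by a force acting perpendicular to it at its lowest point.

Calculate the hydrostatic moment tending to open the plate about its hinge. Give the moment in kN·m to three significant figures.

γ = ρg = 814 × 9.81 / 1000 = 7.98534 kN/m³.
The plate makes 38.5° with the vertical, i.e. θ = 90° − 38.5° = 51.5° to the horizontal. Measuring y along the incline from the free-surface line, vertical depth h = y·sinθ with sinθ = 0.782608.
The centroid lies 1.8/2 = 0.9 m below the top edge, so y_c = 6.9 + 0.9 = 7.8 m and h_c = 7.8 × 0.782608 = 6.10434 m.
A = 3.7 × 1.8 = 6.66 m².
Resultant F = γ·h_c·A = 7.98534 × 6.10434 × 6.66 = 324.643 kN.
I_c = b·h³/12 = 3.7 × 1.8³/12 = 1.7982 m⁴.
Centre of pressure: y_p = y_c + I_c/(y_c·A) = 7.8 + 1.7982/(7.8 × 6.66) = 7.8 + 0.0346154 = 7.83462 m along the plane.
The resultant acts 0.9 + 0.0346154 = 0.934615 m (along the plate) below the hinge at the top edge, so the moment about the hinge is M = F × 0.934615 = 324.643 × 0.934615 = 303.416 kN·m.

M ≈ 303 kN·m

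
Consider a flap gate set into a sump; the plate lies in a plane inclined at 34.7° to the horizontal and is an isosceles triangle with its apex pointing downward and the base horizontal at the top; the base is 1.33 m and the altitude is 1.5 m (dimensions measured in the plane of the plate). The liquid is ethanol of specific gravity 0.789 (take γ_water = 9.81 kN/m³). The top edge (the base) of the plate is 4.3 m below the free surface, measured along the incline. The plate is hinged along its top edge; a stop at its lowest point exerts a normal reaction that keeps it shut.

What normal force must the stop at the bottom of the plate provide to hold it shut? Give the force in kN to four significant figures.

P ≈ 7.399 kN

γ = 0.789 × 9.81 = 7.74009 kN/m³.
Let θ = 34.7° be the plate's angle to the horizontal; measure y along the incline from where the plane meets the free surface. Vertical depth h = y·sinθ with sinθ = 0.569280.
With the apex down, the centroid sits h/3 = 1.5/3 = 0.5 m below the base (the top edge), so y_c = 4.3 + 0.5 = 4.8 m and h_c = 4.8 × 0.569280 = 2.73254 m.
A = ½ × 1.33 × 1.5 = 0.9975 m².
Resultant F = γ·h_c·A = 7.74009 × 2.73254 × 0.9975 = 21.0972 kN.
I_c = b·h³/36 = 1.33 × 1.5³/36 = 0.124688 m⁴.
Centre of pressure: y_p = y_c + I_c/(y_c·A) = 4.8 + 0.124688/(4.8 × 0.9975) = 4.8 + 0.0260418 = 4.82604 m along the plane.
The resultant acts 0.5 + 0.0260418 = 0.526042 m (along the plate) below the hinge at the top edge, so the moment about the hinge is M = F × 0.526042 = 21.0972 × 0.526042 = 11.098 kN·m.
A normal force at the bottom, 1.5 m from the hinge, must supply this moment: P = 11.098/1.5 = 7.39867 kN.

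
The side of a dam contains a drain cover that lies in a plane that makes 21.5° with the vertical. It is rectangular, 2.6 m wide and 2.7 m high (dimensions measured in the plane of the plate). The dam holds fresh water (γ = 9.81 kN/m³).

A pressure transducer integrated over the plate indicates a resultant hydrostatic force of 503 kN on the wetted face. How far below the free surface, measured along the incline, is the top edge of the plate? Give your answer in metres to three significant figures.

y_top ≈ 6.50 m

γ = 9.81 kN/m³.
A = 2.6 × 2.7 = 7.02 m².
From F = γ·h_c·A, the centroid depth is h_c = 503/(9.81 × 7.02) = 7.30402 m.
The plate makes 21.5° with the vertical, i.e. θ = 90° − 21.5° = 68.5° to the horizontal. Measuring y along the incline from the free-surface line, vertical depth h = y·sinθ with sinθ = 0.930418.
Along the incline, y_c = h_c/sinθ = 7.30402/0.930418 = 7.85026 m.
The centroid lies 2.7/2 = 1.35 m below the top edge, so the top edge sits at y_top = 7.85026 − 1.35 = 6.50026 m along the incline.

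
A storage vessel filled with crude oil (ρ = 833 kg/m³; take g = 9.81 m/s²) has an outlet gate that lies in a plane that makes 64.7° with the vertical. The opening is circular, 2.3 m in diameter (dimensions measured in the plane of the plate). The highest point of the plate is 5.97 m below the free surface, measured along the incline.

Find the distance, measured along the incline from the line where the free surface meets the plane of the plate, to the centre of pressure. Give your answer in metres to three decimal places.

γ = ρg = 833 × 9.81 / 1000 = 8.17173 kN/m³.
The plate makes 64.7° with the vertical, i.e. θ = 90° − 64.7° = 25.3° to the horizontal. Measuring y along the incline from the free-surface line, vertical depth h = y·sinθ with sinθ = 0.427358.
The centroid is at the centre, 1.15 m below the top of the plate, so y_c = 5.97 + 1.15 = 7.12 m and h_c = 7.12 × 0.427358 = 3.04279 m.
A = π(1.15)² = 4.15476 m².
Resultant F = γ·h_c·A = 8.17173 × 3.04279 × 4.15476 = 103.308 kN.
I_c = πr⁴/4 = π × 1.15⁴/4 = 1.37367 m⁴.
Centre of pressure: y_p = y_c + I_c/(y_c·A) = 7.12 + 1.37367/(7.12 × 4.15476) = 7.12 + 0.0464362 = 7.16644 m along the plane.

y_p = 7.166 m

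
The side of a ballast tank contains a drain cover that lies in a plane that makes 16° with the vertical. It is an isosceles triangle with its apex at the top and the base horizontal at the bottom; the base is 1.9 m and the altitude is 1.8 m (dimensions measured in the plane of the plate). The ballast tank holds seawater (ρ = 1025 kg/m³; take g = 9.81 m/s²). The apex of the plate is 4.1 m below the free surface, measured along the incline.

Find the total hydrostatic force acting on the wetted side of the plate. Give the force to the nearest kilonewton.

F ≈ 88 kN

γ = ρg = 1025 × 9.81 / 1000 = 10.05525 kN/m³.
The plate makes 16° with the vertical, i.e. θ = 90° − 16° = 74° to the horizontal. Measuring y along the incline from the free-surface line, vertical depth h = y·sinθ with sinθ = 0.961262.
With the apex up, the centroid sits 2h/3 = 2 × 1.8/3 = 1.2 m below the apex, so y_c = 4.1 + 1.2 = 5.3 m and h_c = 5.3 × 0.961262 = 5.09469 m.
A = ½ × 1.9 × 1.8 = 1.71 m².
Resultant F = γ·h_c·A = 10.05525 × 5.09469 × 1.71 = 87.6005 kN.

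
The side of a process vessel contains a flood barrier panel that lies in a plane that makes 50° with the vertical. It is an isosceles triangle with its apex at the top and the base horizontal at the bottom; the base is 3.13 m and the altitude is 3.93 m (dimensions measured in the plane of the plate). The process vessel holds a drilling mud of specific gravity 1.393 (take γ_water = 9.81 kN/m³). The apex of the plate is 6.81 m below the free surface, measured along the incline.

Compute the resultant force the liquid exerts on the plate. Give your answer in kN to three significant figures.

γ = 1.393 × 9.81 = 13.66533 kN/m³.
The plate makes 50° with the vertical, i.e. θ = 90° − 50° = 40° to the horizontal. Measuring y along the incline from the free-surface line, vertical depth h = y·sinθ with sinθ = 0.642788.
With the apex up, the centroid sits 2h/3 = 2 × 3.93/3 = 2.62 m below the apex, so y_c = 6.81 + 2.62 = 9.43 m and h_c = 9.43 × 0.642788 = 6.06149 m.
A = ½ × 3.13 × 3.93 = 6.15045 m².
Resultant F = γ·h_c·A = 13.66533 × 6.06149 × 6.15045 = 509.456 kN.

F ≈ 509 kN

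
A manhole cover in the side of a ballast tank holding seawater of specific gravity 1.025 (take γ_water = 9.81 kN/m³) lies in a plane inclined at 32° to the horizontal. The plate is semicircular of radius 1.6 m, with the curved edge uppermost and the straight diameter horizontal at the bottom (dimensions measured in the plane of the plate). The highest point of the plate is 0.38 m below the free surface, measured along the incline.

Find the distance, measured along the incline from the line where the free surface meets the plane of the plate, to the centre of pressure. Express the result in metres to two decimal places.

y_p = 1.44 m

γ = 1.025 × 9.81 = 10.05525 kN/m³.
Let θ = 32° be the plate's angle to the horizontal; measure y along the incline from where the plane meets the free surface. Vertical depth h = y·sinθ with sinθ = 0.529919.
The centroid lies 4r/(3π) = 0.679061 m above the diameter, so r − 4r/(3π) = 1.6 − 0.679061 = 0.920939 m below the topmost point, so y_c = 0.38 + 0.920939 = 1.30094 m and h_c = 1.30094 × 0.529919 = 0.689393 m.
A = πr²/2 = π × 1.6²/2 = 4.02124 m².
Resultant F = γ·h_c·A = 10.05525 × 0.689393 × 4.02124 = 27.8753 kN.
I_c = (π/8 − 8/(9π))·r⁴ = 0.109757 × 1.6⁴ = 0.719303 m⁴.
Centre of pressure: y_p = y_c + I_c/(y_c·A) = 1.30094 + 0.719303/(1.30094 × 4.02124) = 1.30094 + 0.137497 = 1.43844 m along the plane.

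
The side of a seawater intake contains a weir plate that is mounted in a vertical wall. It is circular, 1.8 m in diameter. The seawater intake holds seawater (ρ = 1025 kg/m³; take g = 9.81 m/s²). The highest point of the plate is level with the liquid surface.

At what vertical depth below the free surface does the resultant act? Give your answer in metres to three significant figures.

γ = ρg = 1025 × 9.81 / 1000 = 10.05525 kN/m³.
The centroid is at the centre, 0.9 m below the top of the plate, so the centroid depth is h_c = 0.9 m.
A = π(0.9)² = 2.54469 m².
Resultant F = γ·h_c·A = 10.05525 × 0.9 × 2.54469 = 23.0287 kN.
I_c = πr⁴/4 = π × 0.9⁴/4 = 0.5153 m⁴.
Centre of pressure: y_p = y_c + I_c/(y_c·A) = 0.9 + 0.5153/(0.9 × 2.54469) = 0.9 + 0.225 = 1.125 m along the plane.

h_p = 1.13 m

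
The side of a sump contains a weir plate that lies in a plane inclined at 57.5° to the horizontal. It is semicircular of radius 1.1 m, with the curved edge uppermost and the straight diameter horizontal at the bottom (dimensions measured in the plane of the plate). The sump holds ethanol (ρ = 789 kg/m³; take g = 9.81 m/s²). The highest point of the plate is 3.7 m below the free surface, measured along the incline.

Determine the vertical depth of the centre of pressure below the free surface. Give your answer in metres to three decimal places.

h_p = 3.671 m

γ = ρg = 789 × 9.81 / 1000 = 7.74009 kN/m³.
Let θ = 57.5° be the plate's angle to the horizontal; measure y along the incline from where the plane meets the free surface. Vertical depth h = y·sinθ with sinθ = 0.843391.
The centroid lies 4r/(3π) = 0.466854 m above the diameter, so r − 4r/(3π) = 1.1 − 0.466854 = 0.633146 m below the topmost point, so y_c = 3.7 + 0.633146 = 4.33315 m and h_c = 4.33315 × 0.843391 = 3.65454 m.
A = πr²/2 = π × 1.1²/2 = 1.90066 m².
Resultant F = γ·h_c·A = 7.74009 × 3.65454 × 1.90066 = 53.763 kN.
I_c = (π/8 − 8/(9π))·r⁴ = 0.109757 × 1.1⁴ = 0.160695 m⁴.
Centre of pressure: y_p = y_c + I_c/(y_c·A) = 4.33315 + 0.160695/(4.33315 × 1.90066) = 4.33315 + 0.0195117 = 4.35266 m along the plane.
Vertically, h_p = y_p·sinθ = 4.35266 × 0.843391 = 3.67099 m.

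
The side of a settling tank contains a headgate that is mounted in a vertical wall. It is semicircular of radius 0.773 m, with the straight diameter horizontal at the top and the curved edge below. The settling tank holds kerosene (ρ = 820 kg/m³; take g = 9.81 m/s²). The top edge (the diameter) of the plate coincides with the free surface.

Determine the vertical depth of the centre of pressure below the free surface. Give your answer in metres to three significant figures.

γ = ρg = 820 × 9.81 / 1000 = 8.0442 kN/m³.
The centroid of a semicircle lies 4r/(3π) = 0.328071 m from the diameter, here below the top edge, so the centroid depth is h_c = 0.328071 m.
A = πr²/2 = π × 0.773²/2 = 0.938596 m².
Resultant F = γ·h_c·A = 8.0442 × 0.328071 × 0.938596 = 2.47702 kN.
I_c = (π/8 − 8/(9π))·r⁴ = 0.109757 × 0.773⁴ = 0.0391877 m⁴.
Centre of pressure: y_p = y_c + I_c/(y_c·A) = 0.328071 + 0.0391877/(0.328071 × 0.938596) = 0.328071 + 0.127263 = 0.455334 m along the plane.

h_p = 0.455 m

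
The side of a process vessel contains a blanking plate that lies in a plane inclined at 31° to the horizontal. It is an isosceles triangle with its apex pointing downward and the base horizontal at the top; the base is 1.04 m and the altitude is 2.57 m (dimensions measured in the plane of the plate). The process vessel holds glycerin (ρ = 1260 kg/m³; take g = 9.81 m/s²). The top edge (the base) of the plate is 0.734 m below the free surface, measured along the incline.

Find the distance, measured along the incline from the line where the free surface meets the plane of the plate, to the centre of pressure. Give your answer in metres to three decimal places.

y_p = 1.821 m

γ = ρg = 1260 × 9.81 / 1000 = 12.3606 kN/m³.
Let θ = 31° be the plate's angle to the horizontal; measure y along the incline from where the plane meets the free surface. Vertical depth h = y·sinθ with sinθ = 0.515038.
With the apex down, the centroid sits h/3 = 2.57/3 = 0.856667 m below the base (the top edge), so y_c = 0.734 + 0.856667 = 1.59067 m and h_c = 1.59067 × 0.515038 = 0.819255 m.
A = ½ × 1.04 × 2.57 = 1.3364 m².
Resultant F = γ·h_c·A = 12.3606 × 0.819255 × 1.3364 = 13.533 kN.
I_c = b·h³/36 = 1.04 × 2.57³/36 = 0.490377 m⁴.
Centre of pressure: y_p = y_c + I_c/(y_c·A) = 1.59067 + 0.490377/(1.59067 × 1.3364) = 1.59067 + 0.230682 = 1.82135 m along the plane.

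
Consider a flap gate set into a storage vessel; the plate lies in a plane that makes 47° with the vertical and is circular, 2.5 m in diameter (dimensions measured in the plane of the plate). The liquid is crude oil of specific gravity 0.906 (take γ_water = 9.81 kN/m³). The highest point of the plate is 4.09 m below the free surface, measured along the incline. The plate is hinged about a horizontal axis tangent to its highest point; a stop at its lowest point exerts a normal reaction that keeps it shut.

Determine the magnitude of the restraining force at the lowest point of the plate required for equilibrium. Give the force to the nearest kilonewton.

γ = 0.906 × 9.81 = 8.88786 kN/m³.
The plate makes 47° with the vertical, i.e. θ = 90° − 47° = 43° to the horizontal. Measuring y along the incline from the free-surface line, vertical depth h = y·sinθ with sinθ = 0.681998.
The centroid is at the centre, 1.25 m below the top of the plate, so y_c = 4.09 + 1.25 = 5.34 m and h_c = 5.34 × 0.681998 = 3.64187 m.
A = π(1.25)² = 4.90874 m².
Resultant F = γ·h_c·A = 8.88786 × 3.64187 × 4.90874 = 158.888 kN.
I_c = πr⁴/4 = π × 1.25⁴/4 = 1.91748 m⁴.
Centre of pressure: y_p = y_c + I_c/(y_c·A) = 5.34 + 1.91748/(5.34 × 4.90874) = 5.34 + 0.0731509 = 5.41315 m along the plane.
The resultant acts 1.25 + 0.0731509 = 1.32315 m (along the plate) below the hinge at the top edge, so the moment about the hinge is M = F × 1.32315 = 158.888 × 1.32315 = 210.233 kN·m.
A normal force at the bottom, 2.5 m from the hinge, must supply this moment: P = 210.233/2.5 = 84.0932 kN.

P ≈ 84 kN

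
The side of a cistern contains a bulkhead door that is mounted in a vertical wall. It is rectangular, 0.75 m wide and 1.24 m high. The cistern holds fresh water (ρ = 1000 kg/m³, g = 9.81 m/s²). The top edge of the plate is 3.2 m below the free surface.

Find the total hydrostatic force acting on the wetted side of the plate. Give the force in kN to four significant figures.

γ = ρg = 1000 × 9.81 = 9810 N/m³ = 9.81 kN/m³.
The centroid lies 1.24/2 = 0.62 m below the top edge, so the centroid depth is h_c = 3.2 + 0.62 = 3.82 m.
A = 0.75 × 1.24 = 0.93 m².
Resultant F = γ·h_c·A = 9.81 × 3.82 × 0.93 = 34.851 kN.

F ≈ 34.85 kN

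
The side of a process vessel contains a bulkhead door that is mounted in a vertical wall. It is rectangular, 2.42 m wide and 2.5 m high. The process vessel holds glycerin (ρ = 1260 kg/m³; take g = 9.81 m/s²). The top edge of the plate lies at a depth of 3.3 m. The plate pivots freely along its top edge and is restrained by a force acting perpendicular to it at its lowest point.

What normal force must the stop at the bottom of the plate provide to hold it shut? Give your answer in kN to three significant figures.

P ≈ 186 kN

γ = ρg = 1260 × 9.81 / 1000 = 12.3606 kN/m³.
The centroid lies 2.5/2 = 1.25 m below the top edge, so the centroid depth is h_c = 3.3 + 1.25 = 4.55 m.
A = 2.42 × 2.5 = 6.05 m².
Resultant F = γ·h_c·A = 12.3606 × 4.55 × 6.05 = 340.256 kN.
I_c = b·h³/12 = 2.42 × 2.5³/12 = 3.15104 m⁴.
Centre of pressure: y_p = y_c + I_c/(y_c·A) = 4.55 + 3.15104/(4.55 × 6.05) = 4.55 + 0.114469 = 4.66447 m along the plane.
The resultant acts 1.25 + 0.114469 = 1.36447 m (along the plate) below the hinge at the top edge, so the moment about the hinge is M = F × 1.36447 = 340.256 × 1.36447 = 464.269 kN·m.
A normal force at the bottom, 2.5 m from the hinge, must supply this moment: P = 464.269/2.5 = 185.708 kN.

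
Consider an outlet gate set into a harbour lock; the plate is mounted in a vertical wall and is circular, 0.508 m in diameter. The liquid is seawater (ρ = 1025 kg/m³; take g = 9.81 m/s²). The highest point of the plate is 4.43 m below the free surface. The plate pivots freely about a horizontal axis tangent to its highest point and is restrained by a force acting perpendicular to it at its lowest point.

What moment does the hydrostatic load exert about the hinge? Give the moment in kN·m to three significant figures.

γ = ρg = 1025 × 9.81 / 1000 = 10.05525 kN/m³.
The centroid is at the centre, 0.254 m below the top of the plate, so the centroid depth is h_c = 4.43 + 0.254 = 4.684 m.
A = π(0.254)² = 0.202683 m².
Resultant F = γ·h_c·A = 10.05525 × 4.684 × 0.202683 = 9.54612 kN.
I_c = πr⁴/4 = π × 0.254⁴/4 = 0.00326907 m⁴.
Centre of pressure: y_p = y_c + I_c/(y_c·A) = 4.684 + 0.00326907/(4.684 × 0.202683) = 4.684 + 0.00344342 = 4.68744 m along the plane.
The resultant acts 0.254 + 0.00344342 = 0.257443 m (along the plate) below the hinge at the top edge, so the moment about the hinge is M = F × 0.257443 = 9.54612 × 0.257443 = 2.45758 kN·m.

M ≈ 2.46 kN·m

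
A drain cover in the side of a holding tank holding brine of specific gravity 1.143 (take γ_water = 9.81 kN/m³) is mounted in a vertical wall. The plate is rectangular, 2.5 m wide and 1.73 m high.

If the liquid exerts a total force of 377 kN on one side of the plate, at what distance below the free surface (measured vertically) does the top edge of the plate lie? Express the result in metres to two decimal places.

γ = 1.143 × 9.81 = 11.21283 kN/m³.
A = 2.5 × 1.73 = 4.325 m².
From F = γ·h_c·A, the centroid depth is h_c = 377/(11.21283 × 4.325) = 7.77392 m.
The centroid lies 1.73/2 = 0.865 m below the top edge, so the top edge sits at h_top = 7.77392 − 0.865 = 6.90892 m below the surface.

d_top ≈ 6.91 m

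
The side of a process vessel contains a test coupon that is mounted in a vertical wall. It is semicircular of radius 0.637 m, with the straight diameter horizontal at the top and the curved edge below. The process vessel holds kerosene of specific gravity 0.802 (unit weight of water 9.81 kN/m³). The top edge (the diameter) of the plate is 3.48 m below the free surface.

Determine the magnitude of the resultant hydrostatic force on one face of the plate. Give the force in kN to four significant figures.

γ = 0.802 × 9.81 = 7.86762 kN/m³.
The centroid of a semicircle lies 4r/(3π) = 0.270351 m from the diameter, here below the top edge, so the centroid depth is h_c = 3.48 + 0.270351 = 3.75035 m.
A = πr²/2 = π × 0.637²/2 = 0.63738 m².
Resultant F = γ·h_c·A = 7.86762 × 3.75035 × 0.63738 = 18.8067 kN.

F ≈ 18.81 kN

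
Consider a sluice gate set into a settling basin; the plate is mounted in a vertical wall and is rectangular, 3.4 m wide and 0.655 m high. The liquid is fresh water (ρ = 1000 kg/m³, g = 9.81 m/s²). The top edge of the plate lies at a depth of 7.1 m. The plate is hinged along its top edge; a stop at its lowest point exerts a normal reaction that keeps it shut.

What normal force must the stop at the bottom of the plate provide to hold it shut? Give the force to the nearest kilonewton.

P ≈ 82 kN

γ = ρg = 1000 × 9.81 = 9810 N/m³ = 9.81 kN/m³.
The centroid lies 0.655/2 = 0.3275 m below the top edge, so the centroid depth is h_c = 7.1 + 0.3275 = 7.4275 m.
A = 3.4 × 0.655 = 2.227 m².
Resultant F = γ·h_c·A = 9.81 × 7.4275 × 2.227 = 162.268 kN.
I_c = b·h³/12 = 3.4 × 0.655³/12 = 0.0796199 m⁴.
Centre of pressure: y_p = y_c + I_c/(y_c·A) = 7.4275 + 0.0796199/(7.4275 × 2.227) = 7.4275 + 0.00481348 = 7.43231 m along the plane.
The resultant acts 0.3275 + 0.00481348 = 0.332313 m (along the plate) below the hinge at the top edge, so the moment about the hinge is M = F × 0.332313 = 162.268 × 0.332313 = 53.9238 kN·m.
A normal force at the bottom, 0.655 m from the hinge, must supply this moment: P = 53.9238/0.655 = 82.3264 kN.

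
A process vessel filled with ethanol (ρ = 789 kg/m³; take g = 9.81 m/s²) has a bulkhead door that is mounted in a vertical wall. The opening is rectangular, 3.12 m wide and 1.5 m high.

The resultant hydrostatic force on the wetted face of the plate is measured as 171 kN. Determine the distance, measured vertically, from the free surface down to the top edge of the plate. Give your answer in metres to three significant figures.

γ = ρg = 789 × 9.81 / 1000 = 7.74009 kN/m³.
A = 3.12 × 1.5 = 4.68 m².
From F = γ·h_c·A, the centroid depth is h_c = 171/(7.74009 × 4.68) = 4.72068 m.
The centroid lies 1.5/2 = 0.75 m below the top edge, so the top edge sits at h_top = 4.72068 − 0.75 = 3.97068 m below the surface.

d_top ≈ 3.97 m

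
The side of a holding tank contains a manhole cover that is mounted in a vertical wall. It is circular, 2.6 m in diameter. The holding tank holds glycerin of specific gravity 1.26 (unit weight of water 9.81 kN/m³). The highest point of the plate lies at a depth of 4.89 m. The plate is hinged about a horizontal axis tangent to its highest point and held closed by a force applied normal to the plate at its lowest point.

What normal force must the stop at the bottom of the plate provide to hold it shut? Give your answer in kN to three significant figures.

P ≈ 214 kN

γ = 1.26 × 9.81 = 12.3606 kN/m³.
The centroid is at the centre, 1.3 m below the top of the plate, so the centroid depth is h_c = 4.89 + 1.3 = 6.19 m.
A = π(1.3)² = 5.30929 m².
Resultant F = γ·h_c·A = 12.3606 × 6.19 × 5.30929 = 406.225 kN.
I_c = πr⁴/4 = π × 1.3⁴/4 = 2.24318 m⁴.
Centre of pressure: y_p = y_c + I_c/(y_c·A) = 6.19 + 2.24318/(6.19 × 5.30929) = 6.19 + 0.0682554 = 6.25826 m along the plane.
The resultant acts 1.3 + 0.0682554 = 1.36826 m (along the plate) below the hinge at the top edge, so the moment about the hinge is M = F × 1.36826 = 406.225 × 1.36826 = 555.821 kN·m.
A normal force at the bottom, 2.6 m from the hinge, must supply this moment: P = 555.821/2.6 = 213.777 kN.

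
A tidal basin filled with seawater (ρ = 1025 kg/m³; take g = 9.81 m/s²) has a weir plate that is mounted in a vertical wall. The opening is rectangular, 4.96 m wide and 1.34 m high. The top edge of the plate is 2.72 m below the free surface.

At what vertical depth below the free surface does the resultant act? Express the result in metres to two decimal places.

γ = ρg = 1025 × 9.81 / 1000 = 10.05525 kN/m³.
The centroid lies 1.34/2 = 0.67 m below the top edge, so the centroid depth is h_c = 2.72 + 0.67 = 3.39 m.
A = 4.96 × 1.34 = 6.6464 m².
Resultant F = γ·h_c·A = 10.05525 × 3.39 × 6.6464 = 226.558 kN.
I_c = b·h³/12 = 4.96 × 1.34³/12 = 0.994523 m⁴.
Centre of pressure: y_p = y_c + I_c/(y_c·A) = 3.39 + 0.994523/(3.39 × 6.6464) = 3.39 + 0.0441396 = 3.43414 m along the plane.

h_p = 3.43 m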